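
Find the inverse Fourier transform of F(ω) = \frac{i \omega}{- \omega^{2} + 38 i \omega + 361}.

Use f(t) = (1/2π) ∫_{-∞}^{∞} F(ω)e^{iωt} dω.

f(t) = \left(1 - 19 t\right) e^{- 19 t} u\left(t\right)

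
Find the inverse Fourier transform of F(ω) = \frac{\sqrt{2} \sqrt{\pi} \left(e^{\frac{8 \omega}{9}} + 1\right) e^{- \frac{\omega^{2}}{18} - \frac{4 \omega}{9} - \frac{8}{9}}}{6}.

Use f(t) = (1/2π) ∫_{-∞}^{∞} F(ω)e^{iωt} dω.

f(t) = e^{- \frac{9 t^{2}}{2}} \cos{\left(4 t \right)}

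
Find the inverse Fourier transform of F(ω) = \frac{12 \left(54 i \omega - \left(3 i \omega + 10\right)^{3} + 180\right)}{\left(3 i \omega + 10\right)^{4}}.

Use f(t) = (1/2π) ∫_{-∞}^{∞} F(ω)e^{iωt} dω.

f(t) = 4 \left(t^{2} - 1\right) e^{- \frac{10 t}{3}} u\left(t\right)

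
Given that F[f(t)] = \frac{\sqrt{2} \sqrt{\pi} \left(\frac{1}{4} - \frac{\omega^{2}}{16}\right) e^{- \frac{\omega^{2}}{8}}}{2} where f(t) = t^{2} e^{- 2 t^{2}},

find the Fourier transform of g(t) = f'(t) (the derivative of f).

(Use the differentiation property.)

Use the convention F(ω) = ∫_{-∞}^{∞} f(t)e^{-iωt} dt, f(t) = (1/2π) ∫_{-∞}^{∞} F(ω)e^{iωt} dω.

F[g](ω) = \frac{\sqrt{2} i \sqrt{\pi} \omega \left(4 - \omega^{2}\right) e^{- \frac{\omega^{2}}{8}}}{32}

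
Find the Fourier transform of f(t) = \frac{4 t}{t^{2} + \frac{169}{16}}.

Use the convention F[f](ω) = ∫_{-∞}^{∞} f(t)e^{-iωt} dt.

F(ω) = - 4 i \pi e^{- \frac{13 \left|{\omega}\right|}{4}} \operatorname{sign}{\left(\omega \right)}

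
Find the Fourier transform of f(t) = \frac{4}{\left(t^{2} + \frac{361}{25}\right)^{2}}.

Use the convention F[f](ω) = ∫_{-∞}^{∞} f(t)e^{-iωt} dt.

F(ω) = \frac{50 \pi \left(19 \left|{\omega}\right| + 5\right) e^{- \frac{19 \left|{\omega}\right|}{5}}}{6859}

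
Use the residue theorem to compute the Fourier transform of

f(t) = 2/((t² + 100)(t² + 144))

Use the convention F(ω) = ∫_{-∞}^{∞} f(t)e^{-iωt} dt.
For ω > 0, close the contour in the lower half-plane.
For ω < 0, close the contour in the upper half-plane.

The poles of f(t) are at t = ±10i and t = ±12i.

Let g(z) = f(z)e^{-iωz}; for large |z| the factor e^{-iωz} decays in the lower half-plane when ω > 0 and in the upper half-plane when ω < 0.

Case ω > 0 (lower half-plane, clockwise contour ⇒ F(ω) = -2πi·ΣRes):
  Res_{z = - 10 i} g(z) = \frac{i e^{- 10 \omega}}{440}
  Res_{z = - 12 i} g(z) = - \frac{i e^{- 12 \omega}}{528}
  F(ω) = -2πi·ΣRes = \frac{\pi \left(6 e^{2 \omega} - 5\right) e^{- 12 \omega}}{1320}

Case ω < 0 (upper half-plane, counterclockwise contour ⇒ F(ω) = +2πi·ΣRes):
  Res_{z = 10 i} g(z) = - \frac{i e^{10 \omega}}{440}
  Res_{z = 12 i} g(z) = \frac{i e^{12 \omega}}{528}
  F(ω) = 2πi·ΣRes = \frac{\pi \left(6 - 5 e^{2 \omega}\right) e^{10 \omega}}{1320}

Both cases combine into a single formula in |ω|:

F(ω) = \frac{\pi \left(6 e^{2 \left|{\omega}\right|} - 5\right) e^{- 12 \left|{\omega}\right|}}{1320}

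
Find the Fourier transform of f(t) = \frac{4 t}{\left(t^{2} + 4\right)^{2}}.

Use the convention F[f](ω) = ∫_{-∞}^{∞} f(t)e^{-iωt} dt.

F(ω) = - i \pi \omega e^{- 2 \left|{\omega}\right|}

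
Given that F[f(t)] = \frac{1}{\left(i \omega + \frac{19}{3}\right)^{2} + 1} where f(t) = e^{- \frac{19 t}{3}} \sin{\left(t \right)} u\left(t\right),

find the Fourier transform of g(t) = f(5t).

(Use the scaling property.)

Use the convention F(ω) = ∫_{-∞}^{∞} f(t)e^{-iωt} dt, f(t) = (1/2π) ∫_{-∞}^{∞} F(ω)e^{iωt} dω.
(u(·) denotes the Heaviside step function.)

F[g](ω) = \frac{45}{\left(3 i \omega + 95\right)^{2} + 225}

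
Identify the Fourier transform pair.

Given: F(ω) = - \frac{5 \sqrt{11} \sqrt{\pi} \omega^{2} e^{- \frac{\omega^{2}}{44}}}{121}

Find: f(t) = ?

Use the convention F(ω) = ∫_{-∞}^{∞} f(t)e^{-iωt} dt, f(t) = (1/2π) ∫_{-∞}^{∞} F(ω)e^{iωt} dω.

f(t) = 5 \left(44 t^{2} - 2\right) e^{- 11 t^{2}}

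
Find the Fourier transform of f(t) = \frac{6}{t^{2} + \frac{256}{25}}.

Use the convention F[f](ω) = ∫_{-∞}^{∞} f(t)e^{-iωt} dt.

F(ω) = \frac{15 \pi e^{- \frac{16 \left|{\omega}\right|}{5}}}{8}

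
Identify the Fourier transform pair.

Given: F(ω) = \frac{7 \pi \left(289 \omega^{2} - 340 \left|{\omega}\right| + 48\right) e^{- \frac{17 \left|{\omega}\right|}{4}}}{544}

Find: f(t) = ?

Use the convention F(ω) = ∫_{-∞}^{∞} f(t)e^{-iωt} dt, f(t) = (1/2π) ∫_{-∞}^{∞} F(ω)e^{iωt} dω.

f(t) = \frac{7 t^{4}}{\left(t^{2} + \frac{289}{16}\right)^{3}}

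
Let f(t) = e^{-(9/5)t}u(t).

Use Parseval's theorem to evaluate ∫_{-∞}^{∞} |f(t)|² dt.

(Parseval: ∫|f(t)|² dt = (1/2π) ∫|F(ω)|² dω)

∫|f(t)|² dt = \frac{5}{18}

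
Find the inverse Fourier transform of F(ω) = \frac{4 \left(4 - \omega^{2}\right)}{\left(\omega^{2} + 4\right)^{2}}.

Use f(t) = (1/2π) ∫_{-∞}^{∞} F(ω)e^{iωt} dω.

f(t) = 2 e^{- 2 \left|{t}\right|} \left|{t}\right|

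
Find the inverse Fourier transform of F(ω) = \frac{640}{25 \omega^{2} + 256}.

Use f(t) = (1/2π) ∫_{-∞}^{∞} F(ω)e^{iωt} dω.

f(t) = 4 e^{- \frac{16 \left|{t}\right|}{5}}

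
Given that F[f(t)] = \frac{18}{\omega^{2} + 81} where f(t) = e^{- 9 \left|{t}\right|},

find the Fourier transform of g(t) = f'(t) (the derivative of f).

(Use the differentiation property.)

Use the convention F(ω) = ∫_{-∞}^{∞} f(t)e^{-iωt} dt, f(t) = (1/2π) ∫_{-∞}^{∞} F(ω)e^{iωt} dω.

F[g](ω) = \frac{18 i \omega}{\omega^{2} + 81}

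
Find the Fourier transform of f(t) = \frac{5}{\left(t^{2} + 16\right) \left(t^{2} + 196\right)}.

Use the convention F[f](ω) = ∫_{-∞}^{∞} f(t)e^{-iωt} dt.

F(ω) = \frac{\pi \left(7 e^{10 \left|{\omega}\right|} - 2\right) e^{- 14 \left|{\omega}\right|}}{1008}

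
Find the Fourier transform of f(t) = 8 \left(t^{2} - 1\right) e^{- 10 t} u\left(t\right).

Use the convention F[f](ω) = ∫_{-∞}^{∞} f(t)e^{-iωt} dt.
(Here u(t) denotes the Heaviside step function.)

F(ω) = \frac{8 \left(2 i \omega - \left(i \omega + 10\right)^{3} + 20\right)}{\left(i \omega + 10\right)^{4}}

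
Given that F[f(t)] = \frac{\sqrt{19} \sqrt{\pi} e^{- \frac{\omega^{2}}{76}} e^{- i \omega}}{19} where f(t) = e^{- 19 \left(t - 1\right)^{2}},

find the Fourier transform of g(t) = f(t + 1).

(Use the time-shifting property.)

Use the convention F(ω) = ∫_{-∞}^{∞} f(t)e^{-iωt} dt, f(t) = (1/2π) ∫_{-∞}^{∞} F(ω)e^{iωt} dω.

F[g](ω) = \frac{\sqrt{19} \sqrt{\pi} e^{- \frac{\omega^{2}}{76}}}{19}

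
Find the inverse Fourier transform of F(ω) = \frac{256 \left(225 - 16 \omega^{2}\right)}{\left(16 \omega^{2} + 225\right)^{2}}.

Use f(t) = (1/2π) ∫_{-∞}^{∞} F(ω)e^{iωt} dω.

f(t) = 8 e^{- \frac{15 \left|{t}\right|}{4}} \left|{t}\right|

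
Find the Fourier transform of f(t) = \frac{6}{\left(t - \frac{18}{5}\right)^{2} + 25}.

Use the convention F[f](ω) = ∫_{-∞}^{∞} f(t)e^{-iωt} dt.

F(ω) = \frac{6 \pi e^{- \frac{18 i \omega}{5} - 5 \left|{\omega}\right|}}{5}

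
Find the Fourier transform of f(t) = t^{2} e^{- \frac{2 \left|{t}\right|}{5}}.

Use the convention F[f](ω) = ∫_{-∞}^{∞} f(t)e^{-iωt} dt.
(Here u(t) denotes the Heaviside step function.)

F(ω) = \frac{1000 \left(4 - 75 \omega^{2}\right)}{\left(25 \omega^{2} + 4\right)^{3}}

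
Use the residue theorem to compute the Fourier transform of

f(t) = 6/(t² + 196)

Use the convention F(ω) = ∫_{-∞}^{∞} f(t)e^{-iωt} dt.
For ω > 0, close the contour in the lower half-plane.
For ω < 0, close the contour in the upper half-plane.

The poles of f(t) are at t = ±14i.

Let g(z) = f(z)e^{-iωz}; for large |z| the factor e^{-iωz} decays in the lower half-plane when ω > 0 and in the upper half-plane when ω < 0.

Case ω > 0 (lower half-plane, clockwise contour ⇒ F(ω) = -2πi·ΣRes):
  Res_{z = - 14 i} g(z) = \frac{3 i e^{- 14 \omega}}{14}
  F(ω) = -2πi·ΣRes = \frac{3 \pi e^{- 14 \omega}}{7}

Case ω < 0 (upper half-plane, counterclockwise contour ⇒ F(ω) = +2πi·ΣRes):
  Res_{z = 14 i} g(z) = - \frac{3 i e^{14 \omega}}{14}
  F(ω) = 2πi·ΣRes = \frac{3 \pi e^{14 \omega}}{7}

Both cases combine into a single formula in |ω|:

F(ω) = \frac{3 \pi e^{- 14 \left|{\omega}\right|}}{7}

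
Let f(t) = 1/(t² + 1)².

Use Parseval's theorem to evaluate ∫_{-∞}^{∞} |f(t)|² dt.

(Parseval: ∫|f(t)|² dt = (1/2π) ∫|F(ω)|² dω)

∫|f(t)|² dt = \frac{5 \pi}{16}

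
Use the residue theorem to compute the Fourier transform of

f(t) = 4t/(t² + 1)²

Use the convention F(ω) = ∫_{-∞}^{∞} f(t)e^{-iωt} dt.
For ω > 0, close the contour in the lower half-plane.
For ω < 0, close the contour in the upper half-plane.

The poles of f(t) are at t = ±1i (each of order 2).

Let g(z) = f(z)e^{-iωz}; for large |z| the factor e^{-iωz} decays in the lower half-plane when ω > 0 and in the upper half-plane when ω < 0.

Case ω > 0 (lower half-plane, clockwise contour ⇒ F(ω) = -2πi·ΣRes):
  Res_{z = - i} g(z) = \omega e^{- \omega} (pole of order 2)
  F(ω) = -2πi·ΣRes = - 2 i \pi \omega e^{- \omega}

Case ω < 0 (upper half-plane, counterclockwise contour ⇒ F(ω) = +2πi·ΣRes):
  Res_{z = i} g(z) = - \omega e^{\omega} (pole of order 2)
  F(ω) = 2πi·ΣRes = - 2 i \pi \omega e^{\omega}

Both cases combine into a single formula in |ω|:

F(ω) = - 2 i \pi \omega e^{- \left|{\omega}\right|}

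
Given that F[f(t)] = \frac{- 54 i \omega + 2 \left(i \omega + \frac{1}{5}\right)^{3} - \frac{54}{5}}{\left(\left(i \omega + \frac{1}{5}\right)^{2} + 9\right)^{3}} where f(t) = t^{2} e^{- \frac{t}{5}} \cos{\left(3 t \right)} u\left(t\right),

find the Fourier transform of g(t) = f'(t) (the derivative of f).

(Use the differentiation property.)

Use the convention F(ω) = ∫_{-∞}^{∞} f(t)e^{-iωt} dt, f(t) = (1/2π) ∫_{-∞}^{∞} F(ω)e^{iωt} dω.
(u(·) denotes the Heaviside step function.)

F[g](ω) = - \frac{250 i \omega \left(3375 i \omega - \left(5 i \omega + 1\right)^{3} + 675\right)}{\left(\left(5 i \omega + 1\right)^{2} + 225\right)^{3}}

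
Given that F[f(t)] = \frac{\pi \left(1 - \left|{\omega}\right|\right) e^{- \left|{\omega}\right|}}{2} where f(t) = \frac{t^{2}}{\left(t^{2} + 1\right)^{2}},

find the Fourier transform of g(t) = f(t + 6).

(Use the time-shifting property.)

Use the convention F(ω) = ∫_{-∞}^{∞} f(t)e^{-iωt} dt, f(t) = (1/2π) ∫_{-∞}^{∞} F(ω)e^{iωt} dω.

F[g](ω) = - \frac{\pi \left(\left|{\omega}\right| - 1\right) e^{6 i \omega - \left|{\omega}\right|}}{2}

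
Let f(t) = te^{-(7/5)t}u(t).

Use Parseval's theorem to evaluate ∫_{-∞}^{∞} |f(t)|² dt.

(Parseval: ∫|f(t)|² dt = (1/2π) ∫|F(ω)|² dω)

∫|f(t)|² dt = \frac{125}{1372}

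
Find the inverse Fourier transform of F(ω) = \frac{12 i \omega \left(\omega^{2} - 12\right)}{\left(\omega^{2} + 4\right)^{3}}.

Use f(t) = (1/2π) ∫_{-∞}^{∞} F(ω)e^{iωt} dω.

f(t) = 3 t e^{- 2 \left|{t}\right|} \left|{t}\right|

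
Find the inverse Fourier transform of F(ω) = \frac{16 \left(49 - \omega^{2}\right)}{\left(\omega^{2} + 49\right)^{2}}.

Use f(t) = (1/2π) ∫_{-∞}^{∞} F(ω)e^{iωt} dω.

f(t) = 8 e^{- 7 \left|{t}\right|} \left|{t}\right|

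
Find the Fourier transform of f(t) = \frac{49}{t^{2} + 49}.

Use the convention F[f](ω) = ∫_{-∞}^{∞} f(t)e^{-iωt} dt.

F(ω) = 7 \pi e^{- 7 \left|{\omega}\right|}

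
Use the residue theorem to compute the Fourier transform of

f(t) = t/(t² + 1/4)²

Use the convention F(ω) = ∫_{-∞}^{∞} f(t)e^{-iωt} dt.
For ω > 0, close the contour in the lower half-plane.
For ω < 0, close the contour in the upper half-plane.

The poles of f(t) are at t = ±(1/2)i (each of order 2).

Let g(z) = f(z)e^{-iωz}; for large |z| the factor e^{-iωz} decays in the lower half-plane when ω > 0 and in the upper half-plane when ω < 0.

Case ω > 0 (lower half-plane, clockwise contour ⇒ F(ω) = -2πi·ΣRes):
  Res_{z = - \frac{i}{2}} g(z) = \frac{\omega e^{- \frac{\omega}{2}}}{2} (pole of order 2)
  F(ω) = -2πi·ΣRes = - i \pi \omega e^{- \frac{\omega}{2}}

Case ω < 0 (upper half-plane, counterclockwise contour ⇒ F(ω) = +2πi·ΣRes):
  Res_{z = \frac{i}{2}} g(z) = - \frac{\omega e^{\frac{\omega}{2}}}{2} (pole of order 2)
  F(ω) = 2πi·ΣRes = - i \pi \omega e^{\frac{\omega}{2}}

Both cases combine into a single formula in |ω|:

F(ω) = - i \pi \omega e^{- \frac{\left|{\omega}\right|}{2}}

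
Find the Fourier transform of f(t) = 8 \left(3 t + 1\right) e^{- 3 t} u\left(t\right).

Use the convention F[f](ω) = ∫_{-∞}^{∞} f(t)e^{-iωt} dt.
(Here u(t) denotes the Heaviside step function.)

F(ω) = \frac{8 \left(- i \omega - 6\right)}{\omega^{2} - 6 i \omega - 9}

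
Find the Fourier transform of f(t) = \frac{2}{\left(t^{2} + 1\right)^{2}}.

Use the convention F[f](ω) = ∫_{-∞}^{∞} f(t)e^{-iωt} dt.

F(ω) = \pi \left(\left|{\omega}\right| + 1\right) e^{- \left|{\omega}\right|}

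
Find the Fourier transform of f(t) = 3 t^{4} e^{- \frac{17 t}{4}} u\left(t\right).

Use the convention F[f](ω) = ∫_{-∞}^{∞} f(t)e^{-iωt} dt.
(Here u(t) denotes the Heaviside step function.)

F(ω) = \frac{73728}{\left(4 i \omega + 17\right)^{5}}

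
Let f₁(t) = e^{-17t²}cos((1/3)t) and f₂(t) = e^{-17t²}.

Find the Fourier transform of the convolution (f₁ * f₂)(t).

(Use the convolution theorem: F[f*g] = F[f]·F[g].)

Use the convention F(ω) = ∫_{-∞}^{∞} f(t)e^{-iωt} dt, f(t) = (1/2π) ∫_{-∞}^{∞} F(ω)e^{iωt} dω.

F[f₁*f₂](ω) = \frac{\pi \left(e^{\frac{\omega}{51}} + 1\right) e^{- \frac{\omega^{2}}{34} - \frac{\omega}{102} - \frac{1}{612}}}{34}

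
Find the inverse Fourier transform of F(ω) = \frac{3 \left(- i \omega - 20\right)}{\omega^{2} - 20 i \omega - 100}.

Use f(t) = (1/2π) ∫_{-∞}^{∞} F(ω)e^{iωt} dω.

f(t) = 3 \left(10 t + 1\right) e^{- 10 t} u\left(t\right)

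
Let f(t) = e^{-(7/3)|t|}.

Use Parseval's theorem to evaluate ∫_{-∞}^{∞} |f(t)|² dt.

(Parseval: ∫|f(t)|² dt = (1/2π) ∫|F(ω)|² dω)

∫|f(t)|² dt = \frac{3}{7}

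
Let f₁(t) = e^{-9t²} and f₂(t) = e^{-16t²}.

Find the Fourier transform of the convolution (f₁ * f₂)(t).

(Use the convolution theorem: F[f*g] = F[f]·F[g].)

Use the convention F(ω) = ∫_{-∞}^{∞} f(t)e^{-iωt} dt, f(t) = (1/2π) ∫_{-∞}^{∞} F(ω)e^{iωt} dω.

F[f₁*f₂](ω) = \frac{\pi e^{- \frac{25 \omega^{2}}{576}}}{12}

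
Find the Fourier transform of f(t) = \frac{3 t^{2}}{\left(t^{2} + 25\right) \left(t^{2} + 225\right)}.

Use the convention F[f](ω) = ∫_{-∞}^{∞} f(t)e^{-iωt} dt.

F(ω) = \frac{3 \pi \left(3 - e^{10 \left|{\omega}\right|}\right) e^{- 15 \left|{\omega}\right|}}{40}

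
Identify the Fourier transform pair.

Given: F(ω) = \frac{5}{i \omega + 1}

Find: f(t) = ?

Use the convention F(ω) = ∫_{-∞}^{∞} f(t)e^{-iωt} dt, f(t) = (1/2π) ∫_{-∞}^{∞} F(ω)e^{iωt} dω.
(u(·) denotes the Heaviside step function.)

f(t) = 5 e^{- t} u\left(t\right)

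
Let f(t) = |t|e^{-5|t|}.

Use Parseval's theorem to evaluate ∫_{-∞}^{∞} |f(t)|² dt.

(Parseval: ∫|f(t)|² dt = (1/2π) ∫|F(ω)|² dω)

∫|f(t)|² dt = \frac{1}{250}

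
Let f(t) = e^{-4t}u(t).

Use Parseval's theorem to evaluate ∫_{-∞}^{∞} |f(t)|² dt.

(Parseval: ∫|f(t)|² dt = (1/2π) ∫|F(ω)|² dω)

∫|f(t)|² dt = \frac{1}{8}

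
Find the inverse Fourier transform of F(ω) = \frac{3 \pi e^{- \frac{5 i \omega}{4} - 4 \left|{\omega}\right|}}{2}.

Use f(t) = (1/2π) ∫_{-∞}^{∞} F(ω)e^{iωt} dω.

f(t) = \frac{6}{\left(t - \frac{5}{4}\right)^{2} + 16}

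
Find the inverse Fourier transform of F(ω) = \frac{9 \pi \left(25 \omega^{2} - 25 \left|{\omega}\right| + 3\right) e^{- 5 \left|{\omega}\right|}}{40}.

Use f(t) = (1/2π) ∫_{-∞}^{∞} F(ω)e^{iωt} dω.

f(t) = \frac{9 t^{4}}{\left(t^{2} + 25\right)^{3}}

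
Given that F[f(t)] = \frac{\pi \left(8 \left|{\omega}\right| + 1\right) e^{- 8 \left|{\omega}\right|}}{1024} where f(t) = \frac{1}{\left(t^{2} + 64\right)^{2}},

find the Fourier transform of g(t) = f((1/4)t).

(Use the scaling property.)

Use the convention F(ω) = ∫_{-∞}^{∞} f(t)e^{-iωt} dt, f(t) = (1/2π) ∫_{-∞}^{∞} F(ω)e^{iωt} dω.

F[g](ω) = \frac{\pi \left(32 \left|{\omega}\right| + 1\right) e^{- 32 \left|{\omega}\right|}}{256}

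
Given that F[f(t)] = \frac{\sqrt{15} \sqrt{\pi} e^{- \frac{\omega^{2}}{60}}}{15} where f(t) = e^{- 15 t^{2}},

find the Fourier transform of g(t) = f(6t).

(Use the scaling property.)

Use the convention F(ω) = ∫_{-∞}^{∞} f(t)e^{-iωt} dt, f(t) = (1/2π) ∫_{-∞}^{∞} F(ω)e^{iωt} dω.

F[g](ω) = \frac{\sqrt{15} \sqrt{\pi} e^{- \frac{\omega^{2}}{2160}}}{90}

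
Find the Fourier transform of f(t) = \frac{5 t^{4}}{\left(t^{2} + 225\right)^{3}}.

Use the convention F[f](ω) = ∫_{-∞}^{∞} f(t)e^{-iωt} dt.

F(ω) = \frac{\pi \left(75 \omega^{2} - 25 \left|{\omega}\right| + 1\right) e^{- 15 \left|{\omega}\right|}}{8}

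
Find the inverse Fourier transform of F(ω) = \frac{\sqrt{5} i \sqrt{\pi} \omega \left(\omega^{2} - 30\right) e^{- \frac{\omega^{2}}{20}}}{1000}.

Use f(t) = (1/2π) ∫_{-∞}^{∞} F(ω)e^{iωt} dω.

f(t) = 5 t^{3} e^{- 5 t^{2}}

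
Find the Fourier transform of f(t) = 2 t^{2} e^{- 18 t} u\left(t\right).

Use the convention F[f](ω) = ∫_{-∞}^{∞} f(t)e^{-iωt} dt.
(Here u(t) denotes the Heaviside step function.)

F(ω) = \frac{4}{\left(i \omega + 18\right)^{3}}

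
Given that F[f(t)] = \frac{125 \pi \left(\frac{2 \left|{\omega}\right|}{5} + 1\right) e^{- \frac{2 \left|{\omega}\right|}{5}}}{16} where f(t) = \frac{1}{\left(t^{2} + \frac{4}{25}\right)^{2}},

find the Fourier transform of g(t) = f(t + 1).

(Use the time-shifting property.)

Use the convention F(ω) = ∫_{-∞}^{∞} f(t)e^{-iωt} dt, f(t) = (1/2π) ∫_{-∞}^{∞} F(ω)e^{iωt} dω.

F[g](ω) = \frac{25 \pi \left(2 \left|{\omega}\right| + 5\right) e^{i \omega - \frac{2 \left|{\omega}\right|}{5}}}{16}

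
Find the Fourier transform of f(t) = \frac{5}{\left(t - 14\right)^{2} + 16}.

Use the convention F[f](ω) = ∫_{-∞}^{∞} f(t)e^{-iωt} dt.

F(ω) = \frac{5 \pi e^{- 14 i \omega - 4 \left|{\omega}\right|}}{4}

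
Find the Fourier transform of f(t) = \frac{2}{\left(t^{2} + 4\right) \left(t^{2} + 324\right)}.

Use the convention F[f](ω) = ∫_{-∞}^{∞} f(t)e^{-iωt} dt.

F(ω) = \frac{\pi \left(9 e^{16 \left|{\omega}\right|} - 1\right) e^{- 18 \left|{\omega}\right|}}{2880}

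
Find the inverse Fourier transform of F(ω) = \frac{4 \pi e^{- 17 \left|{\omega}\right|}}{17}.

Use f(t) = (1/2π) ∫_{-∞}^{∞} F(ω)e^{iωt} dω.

f(t) = \frac{4}{t^{2} + 289}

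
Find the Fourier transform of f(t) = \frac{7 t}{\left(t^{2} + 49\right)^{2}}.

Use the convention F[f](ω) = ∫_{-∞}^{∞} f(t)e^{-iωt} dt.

F(ω) = - \frac{i \pi \omega e^{- 7 \left|{\omega}\right|}}{2}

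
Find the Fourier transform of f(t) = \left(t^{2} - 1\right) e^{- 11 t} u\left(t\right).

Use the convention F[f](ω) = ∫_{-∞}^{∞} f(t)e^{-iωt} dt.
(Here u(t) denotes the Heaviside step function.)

F(ω) = \frac{2 i \omega - \left(i \omega + 11\right)^{3} + 22}{\left(i \omega + 11\right)^{4}}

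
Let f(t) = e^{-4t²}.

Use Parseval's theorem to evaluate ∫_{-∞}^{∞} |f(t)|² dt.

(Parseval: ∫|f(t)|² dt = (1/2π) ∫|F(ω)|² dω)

∫|f(t)|² dt = \frac{\sqrt{2} \sqrt{\pi}}{4}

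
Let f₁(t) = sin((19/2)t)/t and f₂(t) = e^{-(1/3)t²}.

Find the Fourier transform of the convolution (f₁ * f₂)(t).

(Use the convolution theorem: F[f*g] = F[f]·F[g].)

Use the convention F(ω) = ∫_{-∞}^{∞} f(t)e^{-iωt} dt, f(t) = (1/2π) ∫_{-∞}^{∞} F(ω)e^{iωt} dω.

F[f₁*f₂](ω) = \begin{cases} \sqrt{3} \pi^{\frac{3}{2}} e^{- \frac{3 \omega^{2}}{4}} & \text{for}\: \omega > - \frac{19}{2} \wedge \omega < \frac{19}{2} \\0 & \text{otherwise} \end{cases}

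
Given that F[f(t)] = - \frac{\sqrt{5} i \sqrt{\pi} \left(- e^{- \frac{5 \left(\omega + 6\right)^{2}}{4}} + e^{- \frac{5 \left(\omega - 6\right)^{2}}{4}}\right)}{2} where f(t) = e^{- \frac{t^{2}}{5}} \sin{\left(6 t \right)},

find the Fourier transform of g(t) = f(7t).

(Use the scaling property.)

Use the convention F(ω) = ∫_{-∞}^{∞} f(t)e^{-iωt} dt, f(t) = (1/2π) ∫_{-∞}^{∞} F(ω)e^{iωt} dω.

F[g](ω) = \frac{\sqrt{5} i \sqrt{\pi} \left(1 - e^{\frac{30 \omega}{7}}\right) e^{- \frac{5 \omega^{2}}{196} - \frac{15 \omega}{7} - 45}}{14}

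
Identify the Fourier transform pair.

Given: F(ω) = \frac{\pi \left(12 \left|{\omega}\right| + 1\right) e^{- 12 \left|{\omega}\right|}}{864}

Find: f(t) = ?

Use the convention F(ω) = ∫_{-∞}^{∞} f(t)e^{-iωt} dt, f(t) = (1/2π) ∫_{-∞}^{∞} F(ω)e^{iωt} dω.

f(t) = \frac{4}{\left(t^{2} + 144\right)^{2}}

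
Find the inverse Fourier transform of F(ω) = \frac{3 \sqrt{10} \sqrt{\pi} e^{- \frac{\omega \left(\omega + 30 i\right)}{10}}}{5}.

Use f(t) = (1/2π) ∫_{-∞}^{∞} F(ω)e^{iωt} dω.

f(t) = 3 e^{- \frac{5 \left(t - 3\right)^{2}}{2}}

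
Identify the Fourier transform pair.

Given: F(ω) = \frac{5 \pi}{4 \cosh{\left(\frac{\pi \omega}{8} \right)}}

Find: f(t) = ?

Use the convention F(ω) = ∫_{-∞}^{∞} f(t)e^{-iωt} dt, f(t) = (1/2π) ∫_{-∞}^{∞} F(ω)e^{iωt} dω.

f(t) = \frac{5}{\cosh{\left(4 t \right)}}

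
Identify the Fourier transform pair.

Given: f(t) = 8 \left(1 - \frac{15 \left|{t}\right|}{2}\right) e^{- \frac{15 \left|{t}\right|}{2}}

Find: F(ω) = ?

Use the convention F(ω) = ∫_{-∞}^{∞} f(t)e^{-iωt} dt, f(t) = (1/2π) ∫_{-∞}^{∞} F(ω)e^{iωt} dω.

F(ω) = \frac{3840 \omega^{2}}{\left(4 \omega^{2} + 225\right)^{2}}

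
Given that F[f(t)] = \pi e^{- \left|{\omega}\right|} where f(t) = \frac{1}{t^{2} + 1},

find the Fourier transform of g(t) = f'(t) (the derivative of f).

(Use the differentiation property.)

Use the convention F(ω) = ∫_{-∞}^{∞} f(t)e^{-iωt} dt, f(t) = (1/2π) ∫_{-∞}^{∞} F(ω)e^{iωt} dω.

F[g](ω) = i \pi \omega e^{- \left|{\omega}\right|}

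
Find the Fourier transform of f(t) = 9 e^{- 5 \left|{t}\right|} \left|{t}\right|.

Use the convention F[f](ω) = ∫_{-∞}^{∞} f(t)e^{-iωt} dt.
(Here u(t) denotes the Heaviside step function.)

F(ω) = \frac{18 \left(25 - \omega^{2}\right)}{\left(\omega^{2} + 25\right)^{2}}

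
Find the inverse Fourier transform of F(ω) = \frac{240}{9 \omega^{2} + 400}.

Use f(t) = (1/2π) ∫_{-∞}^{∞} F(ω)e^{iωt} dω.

f(t) = 2 e^{- \frac{20 \left|{t}\right|}{3}}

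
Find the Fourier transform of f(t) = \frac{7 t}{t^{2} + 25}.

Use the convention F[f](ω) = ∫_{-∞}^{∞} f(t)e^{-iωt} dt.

F(ω) = - 7 i \pi e^{- 5 \left|{\omega}\right|} \operatorname{sign}{\left(\omega \right)}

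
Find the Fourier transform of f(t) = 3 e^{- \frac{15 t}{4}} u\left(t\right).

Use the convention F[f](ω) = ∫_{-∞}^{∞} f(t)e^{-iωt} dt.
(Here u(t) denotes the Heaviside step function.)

F(ω) = \frac{12}{4 i \omega + 15}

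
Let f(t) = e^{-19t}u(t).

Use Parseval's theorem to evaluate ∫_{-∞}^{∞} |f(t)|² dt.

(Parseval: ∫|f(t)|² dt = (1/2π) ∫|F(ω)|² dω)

∫|f(t)|² dt = \frac{1}{38}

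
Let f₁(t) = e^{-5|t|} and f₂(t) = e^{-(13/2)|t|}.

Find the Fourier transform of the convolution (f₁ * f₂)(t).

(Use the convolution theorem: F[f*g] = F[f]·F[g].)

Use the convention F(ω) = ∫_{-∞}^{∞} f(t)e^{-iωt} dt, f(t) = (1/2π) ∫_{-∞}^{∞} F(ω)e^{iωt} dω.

F[f₁*f₂](ω) = \frac{520}{\left(\omega^{2} + 25\right) \left(4 \omega^{2} + 169\right)}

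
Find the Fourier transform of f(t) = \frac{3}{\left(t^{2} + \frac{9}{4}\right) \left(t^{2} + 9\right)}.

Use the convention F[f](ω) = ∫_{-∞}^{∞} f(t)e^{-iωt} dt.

F(ω) = - \frac{4 \pi e^{- 3 \left|{\omega}\right|}}{27} + \frac{8 \pi e^{- \frac{3 \left|{\omega}\right|}{2}}}{27}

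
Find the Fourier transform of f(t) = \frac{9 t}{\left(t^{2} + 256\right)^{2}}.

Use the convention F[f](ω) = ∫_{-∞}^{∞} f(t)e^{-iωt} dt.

F(ω) = - \frac{9 i \pi \omega e^{- 16 \left|{\omega}\right|}}{32}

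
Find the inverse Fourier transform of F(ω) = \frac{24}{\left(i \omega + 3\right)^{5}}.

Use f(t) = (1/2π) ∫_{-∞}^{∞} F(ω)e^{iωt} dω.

f(t) = t^{4} e^{- 3 t} u\left(t\right)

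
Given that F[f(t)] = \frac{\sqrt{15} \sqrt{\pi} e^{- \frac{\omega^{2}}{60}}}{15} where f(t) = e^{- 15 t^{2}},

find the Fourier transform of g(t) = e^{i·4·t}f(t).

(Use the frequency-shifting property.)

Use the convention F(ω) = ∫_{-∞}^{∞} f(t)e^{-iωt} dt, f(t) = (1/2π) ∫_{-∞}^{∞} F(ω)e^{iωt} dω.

F[g](ω) = \frac{\sqrt{15} \sqrt{\pi} e^{- \frac{\left(\omega - 4\right)^{2}}{60}}}{15}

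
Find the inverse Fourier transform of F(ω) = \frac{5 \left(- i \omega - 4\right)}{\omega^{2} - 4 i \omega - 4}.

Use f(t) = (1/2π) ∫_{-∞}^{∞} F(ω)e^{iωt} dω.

f(t) = 5 \left(2 t + 1\right) e^{- 2 t} u\left(t\right)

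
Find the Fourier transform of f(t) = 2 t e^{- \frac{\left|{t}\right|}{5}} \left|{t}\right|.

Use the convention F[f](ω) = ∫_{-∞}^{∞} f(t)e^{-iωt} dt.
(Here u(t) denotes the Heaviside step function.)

F(ω) = \frac{5000 i \omega \left(25 \omega^{2} - 3\right)}{\left(25 \omega^{2} + 1\right)^{3}}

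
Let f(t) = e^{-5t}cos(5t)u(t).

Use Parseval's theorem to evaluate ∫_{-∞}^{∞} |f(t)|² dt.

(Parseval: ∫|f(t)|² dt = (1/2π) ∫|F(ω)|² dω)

∫|f(t)|² dt = \frac{3}{40}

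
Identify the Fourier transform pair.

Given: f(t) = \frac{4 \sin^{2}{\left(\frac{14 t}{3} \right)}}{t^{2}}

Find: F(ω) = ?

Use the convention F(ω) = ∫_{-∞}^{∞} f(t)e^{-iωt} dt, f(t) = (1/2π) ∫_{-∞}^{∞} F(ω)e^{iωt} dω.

F(ω) = \begin{cases} \frac{2 \pi \left(28 - 3 \left|{\omega}\right|\right)}{3} & \text{for}\: \omega > - \frac{28}{3} \wedge \omega < \frac{28}{3} \\0 & \text{otherwise} \end{cases}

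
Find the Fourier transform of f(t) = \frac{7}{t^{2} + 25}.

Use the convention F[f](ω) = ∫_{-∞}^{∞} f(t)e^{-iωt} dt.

F(ω) = \frac{7 \pi e^{- 5 \left|{\omega}\right|}}{5}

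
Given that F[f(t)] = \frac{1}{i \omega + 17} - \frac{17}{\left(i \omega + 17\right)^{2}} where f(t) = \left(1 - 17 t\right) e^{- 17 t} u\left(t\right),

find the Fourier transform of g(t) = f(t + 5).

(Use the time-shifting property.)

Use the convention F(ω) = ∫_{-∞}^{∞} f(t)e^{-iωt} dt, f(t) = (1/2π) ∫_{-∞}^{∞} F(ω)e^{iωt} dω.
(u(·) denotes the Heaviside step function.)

F[g](ω) = \frac{i \omega e^{5 i \omega}}{- \omega^{2} + 34 i \omega + 289}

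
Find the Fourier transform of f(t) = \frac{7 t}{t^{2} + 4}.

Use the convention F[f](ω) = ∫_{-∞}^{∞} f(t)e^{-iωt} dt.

F(ω) = - 7 i \pi e^{- 2 \left|{\omega}\right|} \operatorname{sign}{\left(\omega \right)}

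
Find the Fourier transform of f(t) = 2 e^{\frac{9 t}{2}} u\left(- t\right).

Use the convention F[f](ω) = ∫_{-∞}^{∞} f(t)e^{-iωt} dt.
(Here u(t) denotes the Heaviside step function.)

F(ω) = - \frac{4}{2 i \omega - 9}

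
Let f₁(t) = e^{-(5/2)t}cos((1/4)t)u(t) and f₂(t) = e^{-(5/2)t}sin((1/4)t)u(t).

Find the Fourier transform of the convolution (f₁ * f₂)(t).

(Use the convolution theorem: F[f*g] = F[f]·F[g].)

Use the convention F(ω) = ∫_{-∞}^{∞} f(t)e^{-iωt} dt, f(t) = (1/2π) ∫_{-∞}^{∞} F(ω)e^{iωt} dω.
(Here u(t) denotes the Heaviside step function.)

F[f₁*f₂](ω) = \frac{32 \left(2 i \omega + 5\right)}{\left(4 \left(2 i \omega + 5\right)^{2} + 1\right)^{2}}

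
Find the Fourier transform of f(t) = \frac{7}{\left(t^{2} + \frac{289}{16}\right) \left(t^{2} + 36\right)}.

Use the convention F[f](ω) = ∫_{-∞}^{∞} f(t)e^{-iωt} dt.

F(ω) = - \frac{8 \pi e^{- 6 \left|{\omega}\right|}}{123} + \frac{64 \pi e^{- \frac{17 \left|{\omega}\right|}{4}}}{697}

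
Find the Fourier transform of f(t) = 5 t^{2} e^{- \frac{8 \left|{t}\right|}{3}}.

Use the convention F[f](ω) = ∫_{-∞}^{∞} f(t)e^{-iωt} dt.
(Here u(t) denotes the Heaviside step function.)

F(ω) = \frac{4320 \left(64 - 27 \omega^{2}\right)}{\left(9 \omega^{2} + 64\right)^{3}}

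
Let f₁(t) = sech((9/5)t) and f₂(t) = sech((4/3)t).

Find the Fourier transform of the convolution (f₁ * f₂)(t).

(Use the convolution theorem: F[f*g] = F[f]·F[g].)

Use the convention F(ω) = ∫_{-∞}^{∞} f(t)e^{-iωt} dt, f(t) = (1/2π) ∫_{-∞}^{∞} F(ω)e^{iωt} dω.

F[f₁*f₂](ω) = \frac{5 \pi^{2}}{12 \cosh{\left(\frac{5 \pi \omega}{18} \right)} \cosh{\left(\frac{3 \pi \omega}{8} \right)}}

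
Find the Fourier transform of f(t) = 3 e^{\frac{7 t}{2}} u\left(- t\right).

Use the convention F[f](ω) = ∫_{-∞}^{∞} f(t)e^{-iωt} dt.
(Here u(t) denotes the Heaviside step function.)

F(ω) = - \frac{6}{2 i \omega - 7}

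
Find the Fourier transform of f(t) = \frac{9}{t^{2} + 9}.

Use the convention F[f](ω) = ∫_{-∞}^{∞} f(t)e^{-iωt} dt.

F(ω) = 3 \pi e^{- 3 \left|{\omega}\right|}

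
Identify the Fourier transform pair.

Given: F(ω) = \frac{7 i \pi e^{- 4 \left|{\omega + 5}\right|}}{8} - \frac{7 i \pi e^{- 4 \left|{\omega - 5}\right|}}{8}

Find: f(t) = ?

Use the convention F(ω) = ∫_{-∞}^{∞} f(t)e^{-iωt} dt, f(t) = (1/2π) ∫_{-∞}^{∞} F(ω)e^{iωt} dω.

f(t) = \frac{7 \sin{\left(5 t \right)}}{t^{2} + 16}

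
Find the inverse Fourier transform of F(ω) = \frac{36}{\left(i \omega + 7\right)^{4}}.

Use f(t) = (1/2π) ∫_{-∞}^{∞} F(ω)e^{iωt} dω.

f(t) = 6 t^{3} e^{- 7 t} u\left(t\right)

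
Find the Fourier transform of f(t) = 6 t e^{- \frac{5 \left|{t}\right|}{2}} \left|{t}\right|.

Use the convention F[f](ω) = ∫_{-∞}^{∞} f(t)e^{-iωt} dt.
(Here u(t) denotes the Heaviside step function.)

F(ω) = \frac{384 i \omega \left(4 \omega^{2} - 75\right)}{\left(4 \omega^{2} + 25\right)^{3}}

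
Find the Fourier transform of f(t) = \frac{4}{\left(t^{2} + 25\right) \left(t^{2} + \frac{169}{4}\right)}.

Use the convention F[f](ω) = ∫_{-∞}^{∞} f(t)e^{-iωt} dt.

F(ω) = \frac{16 \pi e^{- 5 \left|{\omega}\right|}}{345} - \frac{32 \pi e^{- \frac{13 \left|{\omega}\right|}{2}}}{897}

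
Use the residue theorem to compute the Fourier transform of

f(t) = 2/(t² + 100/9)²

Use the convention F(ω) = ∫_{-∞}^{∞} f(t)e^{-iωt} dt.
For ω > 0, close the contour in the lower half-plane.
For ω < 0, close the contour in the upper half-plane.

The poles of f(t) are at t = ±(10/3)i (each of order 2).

Let g(z) = f(z)e^{-iωz}; for large |z| the factor e^{-iωz} decays in the lower half-plane when ω > 0 and in the upper half-plane when ω < 0.

Case ω > 0 (lower half-plane, clockwise contour ⇒ F(ω) = -2πi·ΣRes):
  Res_{z = - \frac{10 i}{3}} g(z) = \frac{9 i \left(10 \omega + 3\right) e^{- \frac{10 \omega}{3}}}{2000} (pole of order 2)
  F(ω) = -2πi·ΣRes = \frac{9 \pi \left(10 \omega + 3\right) e^{- \frac{10 \omega}{3}}}{1000}

Case ω < 0 (upper half-plane, counterclockwise contour ⇒ F(ω) = +2πi·ΣRes):
  Res_{z = \frac{10 i}{3}} g(z) = \frac{9 i \left(10 \omega - 3\right) e^{\frac{10 \omega}{3}}}{2000} (pole of order 2)
  F(ω) = 2πi·ΣRes = \frac{9 \pi \left(3 - 10 \omega\right) e^{\frac{10 \omega}{3}}}{1000}

Both cases combine into a single formula in |ω|:

F(ω) = \frac{9 \pi \left(10 \left|{\omega}\right| + 3\right) e^{- \frac{10 \left|{\omega}\right|}{3}}}{1000}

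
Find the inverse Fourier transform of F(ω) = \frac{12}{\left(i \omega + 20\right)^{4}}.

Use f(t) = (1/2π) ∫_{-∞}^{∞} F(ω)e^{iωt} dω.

f(t) = 2 t^{3} e^{- 20 t} u\left(t\right)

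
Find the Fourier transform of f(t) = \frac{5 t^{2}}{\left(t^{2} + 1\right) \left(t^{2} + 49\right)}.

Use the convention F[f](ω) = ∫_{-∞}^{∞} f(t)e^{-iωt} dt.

F(ω) = \frac{5 \pi \left(7 - e^{6 \left|{\omega}\right|}\right) e^{- 7 \left|{\omega}\right|}}{48}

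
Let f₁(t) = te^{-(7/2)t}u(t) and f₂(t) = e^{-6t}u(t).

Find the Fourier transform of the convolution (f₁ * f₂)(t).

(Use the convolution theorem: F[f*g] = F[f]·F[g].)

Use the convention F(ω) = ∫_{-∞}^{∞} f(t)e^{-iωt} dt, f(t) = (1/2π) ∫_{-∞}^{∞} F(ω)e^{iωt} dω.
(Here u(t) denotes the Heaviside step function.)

F[f₁*f₂](ω) = \frac{4}{\left(i \omega + 6\right) \left(2 i \omega + 7\right)^{2}}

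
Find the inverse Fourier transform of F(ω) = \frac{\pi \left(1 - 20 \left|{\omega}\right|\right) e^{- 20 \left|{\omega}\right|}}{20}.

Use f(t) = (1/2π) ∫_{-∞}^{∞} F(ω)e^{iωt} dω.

f(t) = \frac{2 t^{2}}{\left(t^{2} + 400\right)^{2}}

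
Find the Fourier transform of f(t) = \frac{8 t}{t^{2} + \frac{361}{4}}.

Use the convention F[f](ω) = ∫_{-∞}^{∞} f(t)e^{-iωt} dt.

F(ω) = - 8 i \pi e^{- \frac{19 \left|{\omega}\right|}{2}} \operatorname{sign}{\left(\omega \right)}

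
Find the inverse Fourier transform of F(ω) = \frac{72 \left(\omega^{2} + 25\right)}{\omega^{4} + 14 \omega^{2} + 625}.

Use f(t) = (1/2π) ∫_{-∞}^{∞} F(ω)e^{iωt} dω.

f(t) = 9 e^{- 4 \left|{t}\right|} \cos{\left(3 \left|{t}\right| \right)}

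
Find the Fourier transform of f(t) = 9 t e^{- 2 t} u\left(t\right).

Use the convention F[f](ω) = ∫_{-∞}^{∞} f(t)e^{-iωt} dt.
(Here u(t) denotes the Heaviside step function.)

F(ω) = \frac{9}{\left(i \omega + 2\right)^{2}}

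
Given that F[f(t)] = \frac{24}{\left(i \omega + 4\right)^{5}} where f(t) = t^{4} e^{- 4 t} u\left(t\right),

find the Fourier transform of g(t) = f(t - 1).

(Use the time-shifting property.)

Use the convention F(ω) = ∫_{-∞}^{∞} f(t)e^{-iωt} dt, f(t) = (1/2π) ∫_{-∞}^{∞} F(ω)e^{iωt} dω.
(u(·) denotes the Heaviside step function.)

F[g](ω) = \frac{24 e^{- i \omega}}{\left(i \omega + 4\right)^{5}}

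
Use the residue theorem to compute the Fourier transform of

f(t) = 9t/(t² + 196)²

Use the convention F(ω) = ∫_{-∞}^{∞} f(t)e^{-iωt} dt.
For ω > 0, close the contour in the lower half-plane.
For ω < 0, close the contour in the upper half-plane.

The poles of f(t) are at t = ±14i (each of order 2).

Let g(z) = f(z)e^{-iωz}; for large |z| the factor e^{-iωz} decays in the lower half-plane when ω > 0 and in the upper half-plane when ω < 0.

Case ω > 0 (lower half-plane, clockwise contour ⇒ F(ω) = -2πi·ΣRes):
  Res_{z = - 14 i} g(z) = \frac{9 \omega e^{- 14 \omega}}{56} (pole of order 2)
  F(ω) = -2πi·ΣRes = - \frac{9 i \pi \omega e^{- 14 \omega}}{28}

Case ω < 0 (upper half-plane, counterclockwise contour ⇒ F(ω) = +2πi·ΣRes):
  Res_{z = 14 i} g(z) = - \frac{9 \omega e^{14 \omega}}{56} (pole of order 2)
  F(ω) = 2πi·ΣRes = - \frac{9 i \pi \omega e^{14 \omega}}{28}

Both cases combine into a single formula in |ω|:

F(ω) = - \frac{9 i \pi \omega e^{- 14 \left|{\omega}\right|}}{28}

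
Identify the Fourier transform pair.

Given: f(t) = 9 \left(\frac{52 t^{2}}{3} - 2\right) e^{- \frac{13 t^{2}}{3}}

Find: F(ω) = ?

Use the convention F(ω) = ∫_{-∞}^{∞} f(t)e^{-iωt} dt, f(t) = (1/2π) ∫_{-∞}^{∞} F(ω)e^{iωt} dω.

F(ω) = - \frac{27 \sqrt{39} \sqrt{\pi} \omega^{2} e^{- \frac{3 \omega^{2}}{52}}}{169}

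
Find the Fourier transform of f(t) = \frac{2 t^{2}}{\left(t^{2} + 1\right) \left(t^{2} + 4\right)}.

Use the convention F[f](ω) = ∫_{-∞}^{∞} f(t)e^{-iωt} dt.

F(ω) = \frac{2 \pi \left(2 - e^{\left|{\omega}\right|}\right) e^{- 2 \left|{\omega}\right|}}{3}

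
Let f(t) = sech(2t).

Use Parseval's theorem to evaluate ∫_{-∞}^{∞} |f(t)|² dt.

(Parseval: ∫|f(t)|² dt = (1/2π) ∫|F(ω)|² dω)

∫|f(t)|² dt = 1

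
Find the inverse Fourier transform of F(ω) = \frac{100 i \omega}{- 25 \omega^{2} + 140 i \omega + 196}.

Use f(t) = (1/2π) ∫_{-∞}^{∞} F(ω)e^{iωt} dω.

f(t) = 4 \left(1 - \frac{14 t}{5}\right) e^{- \frac{14 t}{5}} u\left(t\right)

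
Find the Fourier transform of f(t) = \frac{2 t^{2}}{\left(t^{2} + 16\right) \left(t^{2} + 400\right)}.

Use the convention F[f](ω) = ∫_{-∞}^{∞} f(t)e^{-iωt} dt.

F(ω) = \frac{\pi \left(5 - e^{16 \left|{\omega}\right|}\right) e^{- 20 \left|{\omega}\right|}}{48}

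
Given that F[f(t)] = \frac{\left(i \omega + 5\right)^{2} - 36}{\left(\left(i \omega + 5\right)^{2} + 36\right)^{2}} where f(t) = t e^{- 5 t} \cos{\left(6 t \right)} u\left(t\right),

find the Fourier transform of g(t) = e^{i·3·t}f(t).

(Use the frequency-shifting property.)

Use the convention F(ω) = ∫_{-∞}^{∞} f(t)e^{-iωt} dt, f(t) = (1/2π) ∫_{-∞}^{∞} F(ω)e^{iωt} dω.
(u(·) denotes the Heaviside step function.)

F[g](ω) = \frac{\left(i \left(\omega - 3\right) + 5\right)^{2} - 36}{\left(\left(i \left(\omega - 3\right) + 5\right)^{2} + 36\right)^{2}}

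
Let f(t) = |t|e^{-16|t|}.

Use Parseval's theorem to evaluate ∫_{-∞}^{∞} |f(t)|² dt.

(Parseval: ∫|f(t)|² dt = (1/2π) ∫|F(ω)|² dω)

∫|f(t)|² dt = \frac{1}{8192}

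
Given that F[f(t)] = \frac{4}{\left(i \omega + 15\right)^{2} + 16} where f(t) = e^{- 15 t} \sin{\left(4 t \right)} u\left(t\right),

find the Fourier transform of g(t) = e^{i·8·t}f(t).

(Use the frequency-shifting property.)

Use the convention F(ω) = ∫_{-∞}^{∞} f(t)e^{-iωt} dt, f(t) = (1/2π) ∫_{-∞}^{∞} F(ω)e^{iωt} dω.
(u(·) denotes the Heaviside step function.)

F[g](ω) = \frac{4}{\left(i \left(\omega - 8\right) + 15\right)^{2} + 16}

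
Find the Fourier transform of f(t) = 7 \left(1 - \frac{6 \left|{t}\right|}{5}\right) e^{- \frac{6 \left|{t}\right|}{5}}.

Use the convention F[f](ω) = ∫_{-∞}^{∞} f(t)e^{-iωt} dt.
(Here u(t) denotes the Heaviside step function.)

F(ω) = \frac{21000 \omega^{2}}{\left(25 \omega^{2} + 36\right)^{2}}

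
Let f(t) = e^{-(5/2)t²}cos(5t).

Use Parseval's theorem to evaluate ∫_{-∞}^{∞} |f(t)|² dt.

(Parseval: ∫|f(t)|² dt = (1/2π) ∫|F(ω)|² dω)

∫|f(t)|² dt = \frac{\sqrt{5} \sqrt{\pi} \left(1 + e^{5}\right)}{10 e^{5}}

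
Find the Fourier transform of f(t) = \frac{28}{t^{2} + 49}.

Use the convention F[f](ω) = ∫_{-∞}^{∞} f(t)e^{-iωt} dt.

F(ω) = 4 \pi e^{- 7 \left|{\omega}\right|}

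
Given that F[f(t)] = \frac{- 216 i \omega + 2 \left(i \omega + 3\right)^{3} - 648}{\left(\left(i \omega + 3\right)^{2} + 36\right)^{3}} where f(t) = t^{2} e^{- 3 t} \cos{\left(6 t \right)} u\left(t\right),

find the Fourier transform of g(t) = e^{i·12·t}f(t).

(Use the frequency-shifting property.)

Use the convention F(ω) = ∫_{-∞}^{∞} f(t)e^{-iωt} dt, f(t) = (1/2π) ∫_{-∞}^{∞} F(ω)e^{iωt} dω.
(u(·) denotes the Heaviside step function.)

F[g](ω) = \frac{2 \left(108 i \left(12 - \omega\right) + \left(i \left(\omega - 12\right) + 3\right)^{3} - 324\right)}{\left(\left(i \left(\omega - 12\right) + 3\right)^{2} + 36\right)^{3}}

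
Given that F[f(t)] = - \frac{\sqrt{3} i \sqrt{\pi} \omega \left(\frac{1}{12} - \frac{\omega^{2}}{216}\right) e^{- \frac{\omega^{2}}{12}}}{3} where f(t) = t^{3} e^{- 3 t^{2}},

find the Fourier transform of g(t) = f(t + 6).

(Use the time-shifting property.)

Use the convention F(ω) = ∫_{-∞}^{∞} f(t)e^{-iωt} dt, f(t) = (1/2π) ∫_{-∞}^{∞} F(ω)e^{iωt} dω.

F[g](ω) = \frac{\sqrt{3} i \sqrt{\pi} \omega \left(\omega^{2} - 18\right) e^{\frac{\omega \left(- \omega + 72 i\right)}{12}}}{648}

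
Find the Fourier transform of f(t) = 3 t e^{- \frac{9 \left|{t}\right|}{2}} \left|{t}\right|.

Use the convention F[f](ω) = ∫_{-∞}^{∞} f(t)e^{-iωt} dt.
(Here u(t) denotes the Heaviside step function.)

F(ω) = \frac{192 i \omega \left(4 \omega^{2} - 243\right)}{\left(4 \omega^{2} + 81\right)^{3}}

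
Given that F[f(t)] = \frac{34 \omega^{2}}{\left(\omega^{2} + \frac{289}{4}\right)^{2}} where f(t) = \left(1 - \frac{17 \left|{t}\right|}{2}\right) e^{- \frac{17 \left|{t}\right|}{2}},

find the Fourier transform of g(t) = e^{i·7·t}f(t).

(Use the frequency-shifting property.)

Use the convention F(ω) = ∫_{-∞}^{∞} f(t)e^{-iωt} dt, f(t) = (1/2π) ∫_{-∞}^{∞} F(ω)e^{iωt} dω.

F[g](ω) = \frac{544 \left(\omega - 7\right)^{2}}{\left(4 \left(\omega - 7\right)^{2} + 289\right)^{2}}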